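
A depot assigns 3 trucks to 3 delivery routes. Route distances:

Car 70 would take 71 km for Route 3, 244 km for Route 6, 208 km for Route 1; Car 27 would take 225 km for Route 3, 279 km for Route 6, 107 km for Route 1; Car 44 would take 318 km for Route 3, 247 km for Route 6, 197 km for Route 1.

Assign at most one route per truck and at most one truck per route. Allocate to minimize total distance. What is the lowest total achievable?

Min total: 425 km

This is the linear assignment problem.
Optimal: Car 70→Route 3 (71 km), Car 27→Route 1 (107 km), Car 44→Route 6 (247 km) — total 71+107+247 = 425 km.
Checked against all permutations: 425 km is optimal.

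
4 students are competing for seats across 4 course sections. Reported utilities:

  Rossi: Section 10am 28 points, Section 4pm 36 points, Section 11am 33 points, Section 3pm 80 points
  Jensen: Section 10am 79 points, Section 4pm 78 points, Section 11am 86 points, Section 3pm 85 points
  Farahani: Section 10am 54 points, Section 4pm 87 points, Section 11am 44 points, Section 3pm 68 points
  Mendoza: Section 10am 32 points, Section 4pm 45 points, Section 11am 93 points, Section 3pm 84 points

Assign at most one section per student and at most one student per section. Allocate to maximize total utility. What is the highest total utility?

This is the linear assignment problem.
Optimal: Rossi→Section 3pm (80 points), Jensen→Section 10am (79 points), Farahani→Section 4pm (87 points), Mendoza→Section 11am (93 points) — total 80+79+87+93 = 339 points.
Next-best assignment: Rossi→Section 3pm, Jensen→Section 4pm, Farahani→Section 10am, Mendoza→Section 11am = 305 points.

Maximum total: 339 points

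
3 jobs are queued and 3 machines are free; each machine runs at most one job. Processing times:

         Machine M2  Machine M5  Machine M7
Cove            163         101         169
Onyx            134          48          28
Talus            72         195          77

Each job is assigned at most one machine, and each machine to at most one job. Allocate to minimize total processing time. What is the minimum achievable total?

Optimal: Cove→Machine M5 (101 min), Onyx→Machine M7 (28 min), Talus→Machine M2 (72 min) — total 101+28+72 = 201 min.
Column-greedy (each machine in turn goes to its cheapest remaining job) gives 289 min, worse by 88.
Next-best assignment: Cove→Machine M2, Onyx→Machine M5, Talus→Machine M7 = 288 min.

Min total: 201 min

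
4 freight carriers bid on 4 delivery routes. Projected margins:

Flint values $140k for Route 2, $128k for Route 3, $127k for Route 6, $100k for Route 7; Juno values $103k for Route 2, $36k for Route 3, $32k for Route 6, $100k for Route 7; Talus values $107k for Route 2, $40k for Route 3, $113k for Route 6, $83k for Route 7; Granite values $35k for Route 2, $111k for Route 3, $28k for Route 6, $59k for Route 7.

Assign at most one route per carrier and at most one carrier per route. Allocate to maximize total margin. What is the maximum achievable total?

This is a one-to-one assignment (maximum-weight bipartite matching).
Optimal: Flint→Route 2 ($140k), Juno→Route 7 ($100k), Talus→Route 6 ($113k), Granite→Route 3 ($111k) — total 140+100+113+111 = $464k.

Max total: $464k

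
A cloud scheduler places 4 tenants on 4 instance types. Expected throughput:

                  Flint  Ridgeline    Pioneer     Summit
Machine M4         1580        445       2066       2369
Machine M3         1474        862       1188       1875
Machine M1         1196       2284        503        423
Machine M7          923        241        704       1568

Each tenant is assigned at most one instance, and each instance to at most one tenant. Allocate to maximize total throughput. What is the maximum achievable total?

Maximum total: 7392 ops/s

Treat this as an assignment problem: match each tenant to one instance.
Optimal: Flint→Machine M3 (1474 ops/s), Ridgeline→Machine M1 (2284 ops/s), Pioneer→Machine M4 (2066 ops/s), Summit→Machine M7 (1568 ops/s) — total 1474+2284+2066+1568 = 7392 ops/s.
Row-greedy (each tenant in turn takes its best remaining instance) gives 6620 ops/s, worse by 772.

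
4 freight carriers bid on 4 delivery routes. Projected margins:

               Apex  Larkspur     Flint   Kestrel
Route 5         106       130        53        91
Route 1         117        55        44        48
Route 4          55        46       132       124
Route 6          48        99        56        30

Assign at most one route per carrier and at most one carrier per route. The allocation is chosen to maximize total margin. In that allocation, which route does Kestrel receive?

Treat this as an assignment problem: match each carrier to one route.
Optimal: Apex→Route 1 ($117k), Larkspur→Route 6 ($99k), Flint→Route 4 ($132k), Kestrel→Route 5 ($91k) — total 117+99+132+91 = $439k.
Column-greedy (each route in turn goes to its best remaining carrier) gives $409k, worse by 30.
Next-best assignment: Apex→Route 1, Larkspur→Route 5, Flint→Route 6, Kestrel→Route 4 = $427k.
Swapping Larkspur↔Flint (Larkspur→Route 4 $46k, Flint→Route 6 $56k) loses 129.
Kestrel's own top route is Route 4 ($124k), but forcing Kestrel→Route 4 and reassigning the rest optimally gives only $427k — worse by 12.

Kestrel receives Route 5.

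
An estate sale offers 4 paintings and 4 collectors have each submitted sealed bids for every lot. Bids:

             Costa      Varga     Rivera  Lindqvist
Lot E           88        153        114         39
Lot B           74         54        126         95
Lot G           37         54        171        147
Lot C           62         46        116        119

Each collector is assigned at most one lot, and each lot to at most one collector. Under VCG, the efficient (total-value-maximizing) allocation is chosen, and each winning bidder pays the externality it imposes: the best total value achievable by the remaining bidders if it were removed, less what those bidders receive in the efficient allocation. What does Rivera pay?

Rivera pays $28.

Efficient allocation: Costa→Lot B ($74), Varga→Lot E ($153), Rivera→Lot G ($171), Lindqvist→Lot C ($119); total welfare W = $517.
Rivera receives Lot G at value $171, so the others get W − 171 = $346.
Without Rivera: best allocation of the remaining 3 bidders over all 4 lots is Costa→Lot B ($74), Varga→Lot E ($153), Lindqvist→Lot G ($147), total $374.
VCG payment = (others' best without Rivera) − (others' welfare with Rivera) = 374 − 346 = $28.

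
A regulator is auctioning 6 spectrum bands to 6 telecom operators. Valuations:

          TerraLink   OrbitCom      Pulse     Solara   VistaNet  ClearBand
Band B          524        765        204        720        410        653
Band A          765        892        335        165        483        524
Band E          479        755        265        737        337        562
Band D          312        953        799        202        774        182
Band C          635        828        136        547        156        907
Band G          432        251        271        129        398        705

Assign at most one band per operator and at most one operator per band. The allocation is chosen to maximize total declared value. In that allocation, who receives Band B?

OrbitCom receives Band B.

Optimal: TerraLink→Band A ($765M), OrbitCom→Band B ($765M), Pulse→Band D ($799M), Solara→Band E ($737M), VistaNet→Band G ($398M), ClearBand→Band C ($907M) — total 765+765+799+737+398+907 = $4371M.
Max-entry greedy (repeatedly take the single best remaining cell) gives $4043M, worse by 328.
Next-best assignment: TerraLink→Band A, OrbitCom→Band E, Pulse→Band D, Solara→Band B, VistaNet→Band G, ClearBand→Band C = $4344M.
OrbitCom's own top band is Band D ($953M), but forcing OrbitCom→Band D and reassigning the rest optimally gives only $4043M — worse by 328.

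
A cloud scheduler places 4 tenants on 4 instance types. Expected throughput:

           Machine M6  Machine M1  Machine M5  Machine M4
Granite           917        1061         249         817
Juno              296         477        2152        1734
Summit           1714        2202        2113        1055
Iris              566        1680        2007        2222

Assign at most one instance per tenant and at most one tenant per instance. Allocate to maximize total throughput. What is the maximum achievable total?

This is a one-to-one assignment (maximum-weight bipartite matching).
Optimal: Granite→Machine M6 (917 ops/s), Juno→Machine M5 (2152 ops/s), Summit→Machine M1 (2202 ops/s), Iris→Machine M4 (2222 ops/s) — total 917+2152+2202+2222 = 7493 ops/s.
Swapping Iris↔Juno (Iris→Machine M5 2007 ops/s, Juno→Machine M4 1734 ops/s) loses 633.
Checked against all permutations: 7493 ops/s is optimal.

Maximum total: 7493 ops/s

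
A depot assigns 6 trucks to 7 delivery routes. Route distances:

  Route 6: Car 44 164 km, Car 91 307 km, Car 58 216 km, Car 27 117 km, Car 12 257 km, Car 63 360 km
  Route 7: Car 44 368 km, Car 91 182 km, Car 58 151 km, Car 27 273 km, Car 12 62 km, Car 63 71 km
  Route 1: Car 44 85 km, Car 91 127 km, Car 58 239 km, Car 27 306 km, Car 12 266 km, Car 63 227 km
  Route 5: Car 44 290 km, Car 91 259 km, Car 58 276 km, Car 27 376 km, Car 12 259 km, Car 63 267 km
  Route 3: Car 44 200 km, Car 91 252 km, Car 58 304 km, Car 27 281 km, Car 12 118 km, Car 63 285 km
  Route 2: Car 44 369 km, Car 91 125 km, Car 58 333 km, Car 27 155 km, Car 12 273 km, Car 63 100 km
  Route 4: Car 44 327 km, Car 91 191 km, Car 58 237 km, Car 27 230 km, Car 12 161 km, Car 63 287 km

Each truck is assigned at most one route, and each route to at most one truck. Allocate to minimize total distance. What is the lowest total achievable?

This is a one-to-one assignment (minimum-cost bipartite matching).
Optimal: Car 44→Route 1 (85 km), Car 91→Route 2 (125 km), Car 58→Route 4 (237 km), Car 27→Route 6 (117 km), Car 12→Route 3 (118 km), Car 63→Route 7 (71 km) — total 85+125+237+117+118+71 = 753 km.
Row-greedy (each truck in turn takes its cheapest remaining route) gives 863 km, worse by 110.
Next-best assignment: Car 44→Route 1, Car 91→Route 4, Car 58→Route 7, Car 27→Route 6, Car 12→Route 3, Car 63→Route 2 = 762 km.
Every other assignment is strictly worse.

Min total: 753 km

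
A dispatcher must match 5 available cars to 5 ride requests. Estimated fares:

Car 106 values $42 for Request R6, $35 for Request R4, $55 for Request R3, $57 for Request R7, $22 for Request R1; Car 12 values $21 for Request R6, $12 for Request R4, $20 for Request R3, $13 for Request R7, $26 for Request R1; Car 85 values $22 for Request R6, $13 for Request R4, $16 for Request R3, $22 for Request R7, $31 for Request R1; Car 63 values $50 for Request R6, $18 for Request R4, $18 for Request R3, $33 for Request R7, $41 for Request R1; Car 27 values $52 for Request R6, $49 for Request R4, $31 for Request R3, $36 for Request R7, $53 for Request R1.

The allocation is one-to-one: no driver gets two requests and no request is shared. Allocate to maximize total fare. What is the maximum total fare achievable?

Maximum total: $207

This is the linear assignment problem.
Optimal: Car 106→Request R7 ($57), Car 12→Request R3 ($20), Car 85→Request R1 ($31), Car 63→Request R6 ($50), Car 27→Request R4 ($49) — total 57+20+31+50+49 = $207.
Column-greedy (each request in turn goes to its best remaining driver) gives $171, worse by 36.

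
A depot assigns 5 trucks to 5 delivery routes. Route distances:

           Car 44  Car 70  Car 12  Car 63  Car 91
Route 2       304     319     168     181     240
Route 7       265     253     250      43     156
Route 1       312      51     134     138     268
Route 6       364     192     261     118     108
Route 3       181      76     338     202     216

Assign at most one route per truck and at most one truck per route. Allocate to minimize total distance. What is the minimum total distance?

Treat this as an assignment problem: match each truck to one route.
Optimal: Car 44→Route 3 (181 km), Car 70→Route 1 (51 km), Car 12→Route 2 (168 km), Car 63→Route 7 (43 km), Car 91→Route 6 (108 km) — total 181+51+168+43+108 = 551 km.
Every other assignment is strictly worse.

Min total: 551 km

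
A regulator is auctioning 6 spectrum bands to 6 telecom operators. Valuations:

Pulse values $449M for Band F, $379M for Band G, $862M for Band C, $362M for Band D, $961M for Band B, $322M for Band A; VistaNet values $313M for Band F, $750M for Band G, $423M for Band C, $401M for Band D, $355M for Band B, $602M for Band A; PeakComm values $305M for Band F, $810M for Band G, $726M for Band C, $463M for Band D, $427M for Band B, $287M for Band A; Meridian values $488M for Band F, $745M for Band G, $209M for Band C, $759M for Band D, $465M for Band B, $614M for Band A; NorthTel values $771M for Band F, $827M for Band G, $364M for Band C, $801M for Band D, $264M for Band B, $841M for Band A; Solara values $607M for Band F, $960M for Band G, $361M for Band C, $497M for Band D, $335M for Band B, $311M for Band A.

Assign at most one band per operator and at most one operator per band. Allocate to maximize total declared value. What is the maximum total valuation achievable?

Optimal: Pulse→Band B ($961M), VistaNet→Band A ($602M), PeakComm→Band C ($726M), Meridian→Band D ($759M), NorthTel→Band F ($771M), Solara→Band G ($960M) — total 961+602+726+759+771+960 = $4779M.
Max-entry greedy (repeatedly take the single best remaining cell) gives $4560M, worse by 219.
Next-best assignment: Pulse→Band B, VistaNet→Band G, PeakComm→Band C, Meridian→Band D, NorthTel→Band A, Solara→Band F = $4644M.

Maximum total: $4779M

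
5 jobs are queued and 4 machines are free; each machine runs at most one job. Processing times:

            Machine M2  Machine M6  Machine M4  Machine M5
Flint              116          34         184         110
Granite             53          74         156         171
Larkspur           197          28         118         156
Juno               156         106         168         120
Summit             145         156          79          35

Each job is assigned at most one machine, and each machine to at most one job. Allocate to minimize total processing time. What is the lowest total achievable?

Minimum total: 240 min

Treat this as an assignment problem: match each job to one machine.
Optimal: Granite→Machine M2 (53 min), Flint→Machine M6 (34 min), Larkspur→Machine M4 (118 min), Summit→Machine M5 (35 min) — total 53+34+118+35 = 240 min.
Row-greedy (each job in turn takes its cheapest remaining machine) gives 325 min, worse by 85.
Checked against all permutations: 240 min is optimal.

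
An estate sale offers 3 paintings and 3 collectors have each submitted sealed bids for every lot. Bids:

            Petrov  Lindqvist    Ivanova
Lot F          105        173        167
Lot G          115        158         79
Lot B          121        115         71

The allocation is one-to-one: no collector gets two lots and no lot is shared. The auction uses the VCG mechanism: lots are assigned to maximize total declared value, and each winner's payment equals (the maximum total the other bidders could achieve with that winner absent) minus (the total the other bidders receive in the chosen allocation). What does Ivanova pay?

Ivanova pays $15.

Efficient allocation: Petrov→Lot B ($121), Lindqvist→Lot G ($158), Ivanova→Lot F ($167); total welfare W = $446.
Ivanova receives Lot F at value $167, so the others get W − 167 = $279.
Without Ivanova: best allocation of the remaining 2 bidders over all 3 lots is Petrov→Lot B ($121), Lindqvist→Lot F ($173), total $294.
VCG payment = (others' best without Ivanova) − (others' welfare with Ivanova) = 294 − 279 = $15.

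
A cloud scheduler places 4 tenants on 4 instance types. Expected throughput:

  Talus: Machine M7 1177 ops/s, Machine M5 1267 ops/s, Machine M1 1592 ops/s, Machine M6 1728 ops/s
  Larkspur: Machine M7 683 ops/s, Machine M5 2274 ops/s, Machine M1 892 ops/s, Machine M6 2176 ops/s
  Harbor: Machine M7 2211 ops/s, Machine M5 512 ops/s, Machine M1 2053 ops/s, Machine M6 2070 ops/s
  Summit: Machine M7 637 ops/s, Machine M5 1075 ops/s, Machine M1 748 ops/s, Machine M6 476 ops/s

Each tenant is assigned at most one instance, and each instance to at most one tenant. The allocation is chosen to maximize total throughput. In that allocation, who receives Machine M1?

Talus receives Machine M1.

This is a one-to-one assignment (maximum-weight bipartite matching).
Optimal: Talus→Machine M1 (1592 ops/s), Larkspur→Machine M6 (2176 ops/s), Harbor→Machine M7 (2211 ops/s), Summit→Machine M5 (1075 ops/s) — total 1592+2176+2211+1075 = 7054 ops/s.
Row-greedy (each tenant in turn takes its best remaining instance) gives 6961 ops/s, worse by 93.
Talus's own top instance is Machine M6 (1728 ops/s), but forcing Talus→Machine M6 and reassigning the rest optimally gives only 6961 ops/s — worse by 93.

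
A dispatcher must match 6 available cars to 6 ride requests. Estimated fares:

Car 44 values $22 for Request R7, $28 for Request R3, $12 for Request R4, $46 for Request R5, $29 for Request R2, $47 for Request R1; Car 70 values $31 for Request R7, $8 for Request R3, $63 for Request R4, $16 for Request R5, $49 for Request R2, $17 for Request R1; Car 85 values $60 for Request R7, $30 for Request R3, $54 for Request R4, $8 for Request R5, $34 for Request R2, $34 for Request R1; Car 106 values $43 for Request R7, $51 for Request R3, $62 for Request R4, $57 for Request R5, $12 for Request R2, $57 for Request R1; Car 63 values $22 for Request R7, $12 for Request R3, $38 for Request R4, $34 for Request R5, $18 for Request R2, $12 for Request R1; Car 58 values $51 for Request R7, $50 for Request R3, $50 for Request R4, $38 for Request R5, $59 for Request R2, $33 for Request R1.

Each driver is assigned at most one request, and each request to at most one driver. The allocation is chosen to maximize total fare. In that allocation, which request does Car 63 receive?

Treat this as an assignment problem: match each driver to one request.
Optimal: Car 44→Request R1 ($47), Car 70→Request R4 ($63), Car 85→Request R7 ($60), Car 106→Request R3 ($51), Car 63→Request R5 ($34), Car 58→Request R2 ($59) — total 47+63+60+51+34+59 = $314.
Column-greedy (each request in turn goes to its best remaining driver) gives $291, worse by 23.
Swapping Car 106↔Car 63 (Car 106→Request R5 $57, Car 63→Request R3 $12) loses 16.
Car 63's own top request is Request R4 ($38), but forcing Car 63→Request R4 and reassigning the rest optimally gives only $301 — worse by 13.

Car 63 receives Request R5.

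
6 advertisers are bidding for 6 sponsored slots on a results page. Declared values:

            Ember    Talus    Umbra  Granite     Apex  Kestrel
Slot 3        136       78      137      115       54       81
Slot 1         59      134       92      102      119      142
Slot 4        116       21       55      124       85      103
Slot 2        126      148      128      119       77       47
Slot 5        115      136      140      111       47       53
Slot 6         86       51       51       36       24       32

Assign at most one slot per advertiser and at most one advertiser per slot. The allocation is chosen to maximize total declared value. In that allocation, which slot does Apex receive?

Apex receives Slot 4.

Treat this as an assignment problem: match each advertiser to one slot.
Optimal: Ember→Slot 6 ($86), Talus→Slot 2 ($148), Umbra→Slot 5 ($140), Granite→Slot 3 ($115), Apex→Slot 4 ($85), Kestrel→Slot 1 ($142) — total 86+148+140+115+85+142 = $716.
Next-best assignment: Ember→Slot 3, Talus→Slot 2, Umbra→Slot 5, Granite→Slot 4, Apex→Slot 6, Kestrel→Slot 1 = $714.
Swapping Ember↔Granite (Ember→Slot 3 $136, Granite→Slot 6 $36) loses 29.
Checked against all permutations: $716 is optimal.
Apex's own top slot is Slot 1 ($119), but forcing Apex→Slot 1 and reassigning the rest optimally gives only $711 — worse by 5.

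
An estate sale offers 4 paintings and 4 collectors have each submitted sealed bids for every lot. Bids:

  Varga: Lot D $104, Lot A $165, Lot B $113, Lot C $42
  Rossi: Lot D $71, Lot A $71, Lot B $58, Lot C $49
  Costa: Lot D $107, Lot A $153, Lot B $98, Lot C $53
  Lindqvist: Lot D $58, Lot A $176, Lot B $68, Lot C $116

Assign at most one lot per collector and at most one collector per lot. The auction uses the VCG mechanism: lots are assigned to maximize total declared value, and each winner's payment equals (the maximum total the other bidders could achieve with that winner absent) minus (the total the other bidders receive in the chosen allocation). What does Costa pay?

Efficient allocation: Varga→Lot B ($113), Rossi→Lot D ($71), Costa→Lot A ($153), Lindqvist→Lot C ($116); total welfare W = $453.
Costa receives Lot A at value $153, so the others get W − 153 = $300.
Without Costa: best allocation of the remaining 3 bidders over all 4 lots is Varga→Lot B ($113), Rossi→Lot D ($71), Lindqvist→Lot A ($176), total $360.
VCG payment = (others' best without Costa) − (others' welfare with Costa) = 360 − 300 = $60.

Costa pays $60.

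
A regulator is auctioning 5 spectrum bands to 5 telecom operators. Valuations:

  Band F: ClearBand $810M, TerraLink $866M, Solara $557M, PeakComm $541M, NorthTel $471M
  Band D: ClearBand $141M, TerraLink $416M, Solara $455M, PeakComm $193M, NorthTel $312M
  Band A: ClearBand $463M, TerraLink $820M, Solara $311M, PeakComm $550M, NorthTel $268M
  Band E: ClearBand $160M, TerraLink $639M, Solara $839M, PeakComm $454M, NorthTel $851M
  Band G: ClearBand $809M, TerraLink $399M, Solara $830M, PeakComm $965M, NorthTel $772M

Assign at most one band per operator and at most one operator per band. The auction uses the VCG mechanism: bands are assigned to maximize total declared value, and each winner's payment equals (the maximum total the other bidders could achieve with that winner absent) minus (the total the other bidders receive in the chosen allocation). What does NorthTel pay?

NorthTel pays $384M.

Efficient allocation: ClearBand→Band F ($810M), TerraLink→Band A ($820M), Solara→Band D ($455M), PeakComm→Band G ($965M), NorthTel→Band E ($851M); total welfare W = $3901M.
NorthTel receives Band E at value $851M, so the others get W − 851 = $3050M.
Without NorthTel: best allocation of the remaining 4 bidders over all 5 bands is ClearBand→Band F ($810M), TerraLink→Band A ($820M), Solara→Band E ($839M), PeakComm→Band G ($965M), total $3434M.
VCG payment = (others' best without NorthTel) − (others' welfare with NorthTel) = 3434 − 3050 = $384M.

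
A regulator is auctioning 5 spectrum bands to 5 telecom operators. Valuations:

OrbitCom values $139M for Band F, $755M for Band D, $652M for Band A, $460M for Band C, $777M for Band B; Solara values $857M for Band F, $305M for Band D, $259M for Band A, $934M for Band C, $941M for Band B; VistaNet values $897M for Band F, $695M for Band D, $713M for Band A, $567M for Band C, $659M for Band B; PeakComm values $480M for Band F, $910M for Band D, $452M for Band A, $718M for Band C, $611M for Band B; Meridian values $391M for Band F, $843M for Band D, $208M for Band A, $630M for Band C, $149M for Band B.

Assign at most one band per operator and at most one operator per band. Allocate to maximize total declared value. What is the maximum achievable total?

This is the linear assignment problem.
Optimal: OrbitCom→Band A ($652M), Solara→Band B ($941M), VistaNet→Band F ($897M), PeakComm→Band C ($718M), Meridian→Band D ($843M) — total 652+941+897+718+843 = $4051M.
Max-entry greedy (repeatedly take the single best remaining cell) gives $4030M, worse by 21.

Max total: $4051M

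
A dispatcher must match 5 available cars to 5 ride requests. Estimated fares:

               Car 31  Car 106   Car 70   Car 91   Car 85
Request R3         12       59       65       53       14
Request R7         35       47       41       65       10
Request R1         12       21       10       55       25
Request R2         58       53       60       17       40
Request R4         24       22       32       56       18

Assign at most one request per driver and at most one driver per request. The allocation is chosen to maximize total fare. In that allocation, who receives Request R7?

Car 106 receives Request R7.

Optimal: Car 31→Request R2 ($58), Car 106→Request R7 ($47), Car 70→Request R3 ($65), Car 91→Request R4 ($56), Car 85→Request R1 ($25) — total 58+47+65+56+25 = $251.
Max-entry greedy (repeatedly take the single best remaining cell) gives $235, worse by 16.
Next-best assignment: Car 31→Request R2, Car 106→Request R7, Car 70→Request R3, Car 91→Request R1, Car 85→Request R4 = $243.
Swapping Car 70↔Car 85 (Car 70→Request R1 $10, Car 85→Request R3 $14) loses 66.
Car 106's own top request is Request R3 ($59), but forcing Car 106→Request R3 and reassigning the rest optimally gives only $239 — worse by 12.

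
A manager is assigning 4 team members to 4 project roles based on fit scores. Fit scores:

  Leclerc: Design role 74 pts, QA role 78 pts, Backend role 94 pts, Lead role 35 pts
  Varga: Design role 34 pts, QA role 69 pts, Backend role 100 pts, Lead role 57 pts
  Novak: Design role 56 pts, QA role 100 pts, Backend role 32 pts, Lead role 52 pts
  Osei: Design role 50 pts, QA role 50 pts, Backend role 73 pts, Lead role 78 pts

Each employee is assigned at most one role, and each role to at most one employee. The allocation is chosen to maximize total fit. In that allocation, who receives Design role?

Leclerc receives Design role.

Optimal: Leclerc→Design role (74 pts), Varga→Backend role (100 pts), Novak→QA role (100 pts), Osei→Lead role (78 pts) — total 74+100+100+78 = 352 pts.
Row-greedy (each employee in turn takes its best remaining role) gives 297 pts, worse by 55.
Swapping Varga↔Leclerc (Varga→Design role 34 pts, Leclerc→Backend role 94 pts) loses 46.
Leclerc's own top role is Backend role (94 pts), but forcing Leclerc→Backend role and reassigning the rest optimally gives only 306 pts — worse by 46.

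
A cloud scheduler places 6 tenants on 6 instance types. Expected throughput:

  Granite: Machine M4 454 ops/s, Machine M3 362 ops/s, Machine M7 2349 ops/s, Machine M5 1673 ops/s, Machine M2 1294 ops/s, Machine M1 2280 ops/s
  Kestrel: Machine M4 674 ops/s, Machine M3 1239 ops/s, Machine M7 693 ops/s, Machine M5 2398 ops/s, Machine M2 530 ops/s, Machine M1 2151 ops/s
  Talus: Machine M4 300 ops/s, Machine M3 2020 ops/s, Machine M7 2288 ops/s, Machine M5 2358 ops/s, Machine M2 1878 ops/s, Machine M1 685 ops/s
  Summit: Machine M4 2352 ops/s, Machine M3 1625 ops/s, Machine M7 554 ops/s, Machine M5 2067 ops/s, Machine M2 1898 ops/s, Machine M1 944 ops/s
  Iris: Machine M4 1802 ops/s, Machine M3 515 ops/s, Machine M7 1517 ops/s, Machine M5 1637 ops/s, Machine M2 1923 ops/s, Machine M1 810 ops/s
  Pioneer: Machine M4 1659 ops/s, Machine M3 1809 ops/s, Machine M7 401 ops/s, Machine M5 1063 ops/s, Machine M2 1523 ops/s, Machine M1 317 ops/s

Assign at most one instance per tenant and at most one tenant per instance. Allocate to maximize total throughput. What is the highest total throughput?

Maximum total: 13050 ops/s

This is a one-to-one assignment (maximum-weight bipartite matching).
Optimal: Granite→Machine M1 (2280 ops/s), Kestrel→Machine M5 (2398 ops/s), Talus→Machine M7 (2288 ops/s), Summit→Machine M4 (2352 ops/s), Iris→Machine M2 (1923 ops/s), Pioneer→Machine M3 (1809 ops/s) — total 2280+2398+2288+2352+1923+1809 = 13050 ops/s.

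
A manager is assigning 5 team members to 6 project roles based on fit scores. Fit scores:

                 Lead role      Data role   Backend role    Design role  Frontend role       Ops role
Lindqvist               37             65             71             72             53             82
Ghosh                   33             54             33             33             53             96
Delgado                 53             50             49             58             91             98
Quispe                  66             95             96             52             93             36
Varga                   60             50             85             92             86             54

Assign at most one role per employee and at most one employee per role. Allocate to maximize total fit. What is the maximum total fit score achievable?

Optimal: Lindqvist→Backend role (71 pts), Ghosh→Ops role (96 pts), Delgado→Frontend role (91 pts), Quispe→Data role (95 pts), Varga→Design role (92 pts) — total 71+96+91+95+92 = 445 pts.
Swapping Ghosh↔Varga (Ghosh→Design role 33 pts, Varga→Ops role 54 pts) loses 101.
Every other assignment is strictly worse.

Maximum total: 445 pts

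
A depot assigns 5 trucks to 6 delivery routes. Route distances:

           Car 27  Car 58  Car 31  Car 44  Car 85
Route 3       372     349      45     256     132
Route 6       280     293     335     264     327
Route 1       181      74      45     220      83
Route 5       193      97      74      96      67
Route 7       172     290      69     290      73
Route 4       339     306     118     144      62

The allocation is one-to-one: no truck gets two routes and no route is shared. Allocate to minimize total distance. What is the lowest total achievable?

This is the linear assignment problem.
Optimal: Car 27→Route 7 (172 km), Car 58→Route 1 (74 km), Car 31→Route 3 (45 km), Car 44→Route 5 (96 km), Car 85→Route 4 (62 km) — total 172+74+45+96+62 = 449 km.
Column-greedy (each route in turn goes to its cheapest remaining truck) gives 622 km, worse by 173.
Swapping Car 31↔Car 58 (Car 31→Route 1 45 km, Car 58→Route 3 349 km) adds 275.

Minimum total: 449 km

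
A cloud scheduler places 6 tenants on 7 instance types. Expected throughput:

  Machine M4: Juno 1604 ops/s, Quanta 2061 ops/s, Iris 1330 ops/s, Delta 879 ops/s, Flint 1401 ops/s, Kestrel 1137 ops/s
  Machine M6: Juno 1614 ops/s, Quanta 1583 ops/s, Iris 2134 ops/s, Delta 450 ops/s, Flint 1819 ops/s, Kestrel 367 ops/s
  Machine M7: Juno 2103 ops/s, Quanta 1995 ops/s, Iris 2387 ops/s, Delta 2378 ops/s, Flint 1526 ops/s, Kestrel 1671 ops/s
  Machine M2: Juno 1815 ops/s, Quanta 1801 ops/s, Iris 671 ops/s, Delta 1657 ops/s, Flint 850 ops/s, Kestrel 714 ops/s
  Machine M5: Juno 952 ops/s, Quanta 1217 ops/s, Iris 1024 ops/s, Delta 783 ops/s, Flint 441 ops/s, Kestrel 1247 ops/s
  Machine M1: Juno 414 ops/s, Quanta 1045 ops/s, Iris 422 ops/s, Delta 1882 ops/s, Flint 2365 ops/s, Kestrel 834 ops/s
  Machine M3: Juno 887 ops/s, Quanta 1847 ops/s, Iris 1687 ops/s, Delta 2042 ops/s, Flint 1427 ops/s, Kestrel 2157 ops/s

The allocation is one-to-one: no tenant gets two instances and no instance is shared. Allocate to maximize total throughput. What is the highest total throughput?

This is the linear assignment problem.
Optimal: Juno→Machine M2 (1815 ops/s), Quanta→Machine M4 (2061 ops/s), Iris→Machine M6 (2134 ops/s), Delta→Machine M7 (2378 ops/s), Flint→Machine M1 (2365 ops/s), Kestrel→Machine M3 (2157 ops/s) — total 1815+2061+2134+2378+2365+2157 = 12910 ops/s.
Row-greedy (each tenant in turn takes its best remaining instance) gives 11952 ops/s, worse by 958.
No other one-to-one assignment exceeds 12910 ops/s.

Max total: 12910 ops/s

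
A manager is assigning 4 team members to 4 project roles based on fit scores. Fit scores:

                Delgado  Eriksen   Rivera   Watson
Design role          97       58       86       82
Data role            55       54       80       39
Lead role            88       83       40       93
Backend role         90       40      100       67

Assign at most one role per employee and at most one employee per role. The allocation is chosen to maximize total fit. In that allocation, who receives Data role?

Eriksen receives Data role.

Treat this as an assignment problem: match each employee to one role.
Optimal: Delgado→Design role (97 pts), Eriksen→Data role (54 pts), Rivera→Backend role (100 pts), Watson→Lead role (93 pts) — total 97+54+100+93 = 344 pts.
Row-greedy (each employee in turn takes its best remaining role) gives 319 pts, worse by 25.
Checked against all permutations: 344 pts is optimal.
Eriksen's own top role is Lead role (83 pts), but forcing Eriksen→Lead role and reassigning the rest optimally gives only 335 pts — worse by 9.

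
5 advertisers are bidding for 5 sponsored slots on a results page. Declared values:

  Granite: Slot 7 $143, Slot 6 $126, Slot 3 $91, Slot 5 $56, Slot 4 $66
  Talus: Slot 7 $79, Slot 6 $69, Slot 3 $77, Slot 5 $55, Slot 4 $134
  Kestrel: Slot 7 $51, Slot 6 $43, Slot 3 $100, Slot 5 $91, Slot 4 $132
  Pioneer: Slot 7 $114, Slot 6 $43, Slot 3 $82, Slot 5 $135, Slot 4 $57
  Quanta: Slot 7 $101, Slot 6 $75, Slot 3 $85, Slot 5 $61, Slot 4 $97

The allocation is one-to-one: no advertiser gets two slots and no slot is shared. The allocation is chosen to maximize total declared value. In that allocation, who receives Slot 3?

Optimal: Granite→Slot 6 ($126), Talus→Slot 4 ($134), Kestrel→Slot 3 ($100), Pioneer→Slot 5 ($135), Quanta→Slot 7 ($101) — total 126+134+100+135+101 = $596.
Max-entry greedy (repeatedly take the single best remaining cell) gives $587, worse by 9.
Kestrel's own top slot is Slot 4 ($132), but forcing Kestrel→Slot 4 and reassigning the rest optimally gives only $571 — worse by 25.

Kestrel receives Slot 3.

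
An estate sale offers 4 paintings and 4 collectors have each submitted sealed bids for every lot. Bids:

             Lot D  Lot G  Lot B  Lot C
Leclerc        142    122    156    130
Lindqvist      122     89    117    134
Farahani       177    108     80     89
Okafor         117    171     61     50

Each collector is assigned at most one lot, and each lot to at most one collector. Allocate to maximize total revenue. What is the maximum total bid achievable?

This is a one-to-one assignment (maximum-weight bipartite matching).
Optimal: Leclerc→Lot B ($156), Lindqvist→Lot C ($134), Farahani→Lot D ($177), Okafor→Lot G ($171) — total 156+134+177+171 = $638.
Next-best assignment: Leclerc→Lot C, Lindqvist→Lot B, Farahani→Lot D, Okafor→Lot G = $595.

Max total: $638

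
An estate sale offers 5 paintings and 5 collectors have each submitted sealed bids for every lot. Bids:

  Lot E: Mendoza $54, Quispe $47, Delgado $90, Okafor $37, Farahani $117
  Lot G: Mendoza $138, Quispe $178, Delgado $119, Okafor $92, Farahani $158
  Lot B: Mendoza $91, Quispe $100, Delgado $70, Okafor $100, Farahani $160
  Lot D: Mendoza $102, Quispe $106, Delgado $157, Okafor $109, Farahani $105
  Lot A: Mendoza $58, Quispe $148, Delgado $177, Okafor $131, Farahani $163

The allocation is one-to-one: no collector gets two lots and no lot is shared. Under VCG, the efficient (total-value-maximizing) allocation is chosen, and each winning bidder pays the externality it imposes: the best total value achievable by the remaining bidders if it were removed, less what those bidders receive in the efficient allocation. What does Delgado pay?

Delgado pays $48.

Efficient allocation: Mendoza→Lot E ($54), Quispe→Lot G ($178), Delgado→Lot D ($157), Okafor→Lot A ($131), Farahani→Lot B ($160); total welfare W = $680.
Delgado receives Lot D at value $157, so the others get W − 157 = $523.
Without Delgado: best allocation of the remaining 4 bidders over all 5 lots is Mendoza→Lot D ($102), Quispe→Lot G ($178), Okafor→Lot A ($131), Farahani→Lot B ($160), total $571.
VCG payment = (others' best without Delgado) − (others' welfare with Delgado) = 571 − 523 = $48.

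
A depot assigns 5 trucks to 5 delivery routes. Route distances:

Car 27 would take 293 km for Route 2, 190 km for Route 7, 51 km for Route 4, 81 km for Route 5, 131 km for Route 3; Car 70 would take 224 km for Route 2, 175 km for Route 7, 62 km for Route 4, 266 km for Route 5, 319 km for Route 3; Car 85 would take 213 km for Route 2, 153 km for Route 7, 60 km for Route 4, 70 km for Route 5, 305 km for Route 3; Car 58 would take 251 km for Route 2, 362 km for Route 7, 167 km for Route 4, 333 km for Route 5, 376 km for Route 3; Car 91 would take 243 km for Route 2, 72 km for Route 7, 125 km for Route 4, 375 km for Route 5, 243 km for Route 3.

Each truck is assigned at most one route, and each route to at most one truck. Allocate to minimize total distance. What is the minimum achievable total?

Optimal: Car 27→Route 3 (131 km), Car 70→Route 4 (62 km), Car 85→Route 5 (70 km), Car 58→Route 2 (251 km), Car 91→Route 7 (72 km) — total 131+62+70+251+72 = 586 km.
Column-greedy (each route in turn goes to its cheapest remaining truck) gives 978 km, worse by 392.
Next-best assignment: Car 27→Route 3, Car 70→Route 2, Car 85→Route 5, Car 58→Route 4, Car 91→Route 7 = 664 km.

Minimum total: 586 km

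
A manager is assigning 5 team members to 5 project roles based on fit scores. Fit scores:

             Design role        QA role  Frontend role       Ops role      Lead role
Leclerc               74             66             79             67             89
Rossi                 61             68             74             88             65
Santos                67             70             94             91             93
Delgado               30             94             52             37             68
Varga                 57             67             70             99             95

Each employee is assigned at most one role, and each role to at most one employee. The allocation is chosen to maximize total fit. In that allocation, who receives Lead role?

Varga receives Lead role.

Treat this as an assignment problem: match each employee to one role.
Optimal: Leclerc→Design role (74 pts), Rossi→Ops role (88 pts), Santos→Frontend role (94 pts), Delgado→QA role (94 pts), Varga→Lead role (95 pts) — total 74+88+94+94+95 = 445 pts.
Column-greedy (each role in turn goes to its best remaining employee) gives 426 pts, worse by 19.
Every other assignment is strictly worse.
Varga's own top role is Ops role (99 pts), but forcing Varga→Ops role and reassigning the rest optimally gives only 437 pts — worse by 8.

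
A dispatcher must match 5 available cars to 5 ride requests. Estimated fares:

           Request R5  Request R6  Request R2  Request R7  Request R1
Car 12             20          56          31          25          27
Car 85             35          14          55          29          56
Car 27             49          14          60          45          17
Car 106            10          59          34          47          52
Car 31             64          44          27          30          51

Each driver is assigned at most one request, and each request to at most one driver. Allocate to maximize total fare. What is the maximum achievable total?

Maximum total: $283

This is a one-to-one assignment (maximum-weight bipartite matching).
Optimal: Car 12→Request R6 ($56), Car 85→Request R1 ($56), Car 27→Request R2 ($60), Car 106→Request R7 ($47), Car 31→Request R5 ($64) — total 56+56+60+47+64 = $283.
Max-entry greedy (repeatedly take the single best remaining cell) gives $264, worse by 19.
Every other assignment is strictly worse.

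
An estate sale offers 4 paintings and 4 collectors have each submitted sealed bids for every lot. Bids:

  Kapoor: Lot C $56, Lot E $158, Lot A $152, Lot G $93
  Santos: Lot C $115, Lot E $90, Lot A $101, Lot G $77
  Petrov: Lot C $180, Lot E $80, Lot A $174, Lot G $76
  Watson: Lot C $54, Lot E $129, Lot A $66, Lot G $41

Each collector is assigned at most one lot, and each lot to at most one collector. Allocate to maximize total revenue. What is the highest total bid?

Max total: $538

Optimal: Kapoor→Lot A ($152), Santos→Lot G ($77), Petrov→Lot C ($180), Watson→Lot E ($129) — total 152+77+180+129 = $538.
Column-greedy (each lot in turn goes to its best remaining collector) gives $480, worse by 58.
Swapping Santos↔Kapoor (Santos→Lot A $101, Kapoor→Lot G $93) loses 35.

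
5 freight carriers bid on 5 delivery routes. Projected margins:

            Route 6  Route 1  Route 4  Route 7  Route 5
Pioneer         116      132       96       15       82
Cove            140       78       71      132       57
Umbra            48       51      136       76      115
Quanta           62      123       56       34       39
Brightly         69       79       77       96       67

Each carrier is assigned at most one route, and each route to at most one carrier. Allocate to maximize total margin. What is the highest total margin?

Treat this as an assignment problem: match each carrier to one route.
Optimal: Pioneer→Route 5 ($82k), Cove→Route 6 ($140k), Umbra→Route 4 ($136k), Quanta→Route 1 ($123k), Brightly→Route 7 ($96k) — total 82+140+136+123+96 = $577k.
Max-entry greedy (repeatedly take the single best remaining cell) gives $543k, worse by 34.

Maximum total: $577k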